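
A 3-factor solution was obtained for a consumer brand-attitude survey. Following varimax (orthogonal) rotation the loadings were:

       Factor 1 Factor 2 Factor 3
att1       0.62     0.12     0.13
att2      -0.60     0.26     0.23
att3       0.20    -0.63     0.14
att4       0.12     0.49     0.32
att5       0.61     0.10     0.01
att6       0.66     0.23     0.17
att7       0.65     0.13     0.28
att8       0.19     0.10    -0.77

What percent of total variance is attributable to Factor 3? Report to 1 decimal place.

11.2%

SS loadings for Factor 3 = 0.13² + 0.23² + 0.14² + 0.32² + 0.01² + 0.17² + 0.28² + (-0.77)² = 0.8921
With 8 standardized items, total variance = 8. Proportion = 0.8921/8 = 0.1115 → 11.15%.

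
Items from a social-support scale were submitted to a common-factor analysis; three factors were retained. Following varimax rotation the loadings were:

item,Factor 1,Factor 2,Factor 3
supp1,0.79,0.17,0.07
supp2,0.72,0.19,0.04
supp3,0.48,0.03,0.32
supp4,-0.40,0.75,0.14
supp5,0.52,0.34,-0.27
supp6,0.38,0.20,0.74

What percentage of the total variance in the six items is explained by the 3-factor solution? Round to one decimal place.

58.0%

SS loadings by factor: 1.9477, 0.7840, 0.7490; total = 3.4807.
Total variance with 6 standardized items is 6, so the solution explains 3.4807/6 = 0.5801 = 58.01%.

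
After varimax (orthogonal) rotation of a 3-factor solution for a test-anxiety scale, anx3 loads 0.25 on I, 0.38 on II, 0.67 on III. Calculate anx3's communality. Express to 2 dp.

0.66

h² = 0.25² + 0.38² + 0.67² = 0.0625 + 0.1444 + 0.4489 = 0.6558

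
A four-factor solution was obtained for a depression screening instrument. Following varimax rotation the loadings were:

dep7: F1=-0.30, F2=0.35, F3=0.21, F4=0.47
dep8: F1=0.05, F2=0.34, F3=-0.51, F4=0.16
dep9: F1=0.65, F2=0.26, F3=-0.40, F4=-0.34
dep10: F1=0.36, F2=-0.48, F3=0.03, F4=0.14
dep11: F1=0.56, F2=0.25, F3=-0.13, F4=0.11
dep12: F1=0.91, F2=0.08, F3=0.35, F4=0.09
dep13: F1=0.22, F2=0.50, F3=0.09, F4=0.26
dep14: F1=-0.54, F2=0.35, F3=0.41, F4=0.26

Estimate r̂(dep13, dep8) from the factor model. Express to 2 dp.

r̂ = Σ λ_i·λ_j across factors = (0.22)(0.05) + (0.50)(0.34) + (0.09)(-0.51) + (0.26)(0.16)
  = +0.0110 +0.1700 -0.0459 +0.0416 = 0.1767

0.18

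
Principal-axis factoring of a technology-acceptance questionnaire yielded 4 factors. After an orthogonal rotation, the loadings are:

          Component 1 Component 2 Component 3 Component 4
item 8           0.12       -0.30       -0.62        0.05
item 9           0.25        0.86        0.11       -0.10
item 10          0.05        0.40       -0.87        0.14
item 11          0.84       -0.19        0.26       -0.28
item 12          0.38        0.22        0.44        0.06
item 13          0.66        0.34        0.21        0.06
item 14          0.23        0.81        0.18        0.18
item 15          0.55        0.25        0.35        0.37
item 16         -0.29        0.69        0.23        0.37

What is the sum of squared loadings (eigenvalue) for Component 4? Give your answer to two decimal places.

0.42

SS loadings for Component 4 = 0.05² + (-0.10)² + 0.14² + (-0.28)² + 0.06² + 0.06² + 0.18² + 0.37² + 0.37² = 0.0025 + 0.0100 + 0.0196 + 0.0784 + 0.0036 + 0.0036 + 0.0324 + 0.1369 + 0.1369 = 0.4239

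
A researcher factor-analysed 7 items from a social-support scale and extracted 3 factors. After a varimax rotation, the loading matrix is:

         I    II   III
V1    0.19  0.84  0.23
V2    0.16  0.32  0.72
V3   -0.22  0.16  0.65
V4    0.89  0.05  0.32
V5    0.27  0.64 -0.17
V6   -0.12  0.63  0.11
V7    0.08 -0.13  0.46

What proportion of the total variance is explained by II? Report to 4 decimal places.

0.2371

SS loadings for II = 0.84² + 0.32² + 0.16² + 0.05² + 0.64² + 0.63² + (-0.13)² = 1.6595
Proportion of variance = 1.6595 / 7 = 0.2371.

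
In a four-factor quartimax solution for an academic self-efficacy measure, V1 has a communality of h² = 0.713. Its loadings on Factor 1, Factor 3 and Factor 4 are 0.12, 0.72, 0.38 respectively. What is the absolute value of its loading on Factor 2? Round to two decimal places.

Under orthogonal rotation h² = Σλ², so λ_Factor 2² = h² − (0.6772) = 0.713 − 0.6772 = 0.0358.
|λ| = √0.0358 = 0.1892.

0.19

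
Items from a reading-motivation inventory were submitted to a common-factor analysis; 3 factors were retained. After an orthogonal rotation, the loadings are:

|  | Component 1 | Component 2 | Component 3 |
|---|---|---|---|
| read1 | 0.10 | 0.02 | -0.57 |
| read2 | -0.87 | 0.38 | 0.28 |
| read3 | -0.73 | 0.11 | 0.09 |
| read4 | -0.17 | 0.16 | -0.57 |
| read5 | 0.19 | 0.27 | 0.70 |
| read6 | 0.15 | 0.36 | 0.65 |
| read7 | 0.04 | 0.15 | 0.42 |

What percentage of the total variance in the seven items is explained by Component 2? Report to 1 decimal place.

SS loadings for Component 2 = 0.02² + 0.38² + 0.11² + 0.16² + 0.27² + 0.36² + 0.15² = 0.4075
With 7 standardized items, total variance = 7. Proportion = 0.4075/7 = 0.0582 → 5.82%.

5.8%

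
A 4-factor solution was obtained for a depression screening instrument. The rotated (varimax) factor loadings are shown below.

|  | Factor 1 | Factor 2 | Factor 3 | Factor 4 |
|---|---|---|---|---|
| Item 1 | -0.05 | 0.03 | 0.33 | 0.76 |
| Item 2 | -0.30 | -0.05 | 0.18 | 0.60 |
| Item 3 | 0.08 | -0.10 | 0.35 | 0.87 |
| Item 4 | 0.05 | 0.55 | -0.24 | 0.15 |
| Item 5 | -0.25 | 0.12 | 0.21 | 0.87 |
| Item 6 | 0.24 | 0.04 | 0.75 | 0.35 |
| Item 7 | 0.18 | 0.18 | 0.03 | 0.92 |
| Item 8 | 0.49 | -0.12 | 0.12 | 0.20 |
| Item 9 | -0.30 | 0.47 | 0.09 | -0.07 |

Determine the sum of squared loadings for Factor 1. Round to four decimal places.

0.5840

SS loadings for Factor 1 = (-0.05)² + (-0.30)² + 0.08² + 0.05² + (-0.25)² + 0.24² + 0.18² + 0.49² + (-0.30)² = 0.0025 + 0.0900 + 0.0064 + 0.0025 + 0.0625 + 0.0576 + 0.0324 + 0.2401 + 0.0900 = 0.5840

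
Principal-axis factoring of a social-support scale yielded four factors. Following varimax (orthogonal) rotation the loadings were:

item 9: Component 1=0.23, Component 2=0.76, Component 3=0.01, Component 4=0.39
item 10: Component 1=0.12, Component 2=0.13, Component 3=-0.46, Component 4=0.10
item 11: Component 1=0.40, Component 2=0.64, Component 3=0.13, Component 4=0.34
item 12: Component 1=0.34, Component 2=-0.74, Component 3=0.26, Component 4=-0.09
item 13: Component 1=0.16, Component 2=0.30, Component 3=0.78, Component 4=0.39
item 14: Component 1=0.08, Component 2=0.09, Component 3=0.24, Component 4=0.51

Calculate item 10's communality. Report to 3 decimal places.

0.253

h² = 0.12² + 0.13² + (-0.46)² + 0.10² = 0.0144 + 0.0169 + 0.2116 + 0.0100 = 0.2529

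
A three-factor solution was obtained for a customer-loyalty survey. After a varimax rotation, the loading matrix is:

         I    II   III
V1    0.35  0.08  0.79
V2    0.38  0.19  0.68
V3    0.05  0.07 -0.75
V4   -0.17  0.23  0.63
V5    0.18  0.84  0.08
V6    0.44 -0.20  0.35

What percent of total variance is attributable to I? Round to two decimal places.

8.74%

SS loadings for I = 0.35² + 0.38² + 0.05² + (-0.17)² + 0.18² + 0.44² = 0.5243
With 6 standardized items, total variance = 6. Proportion = 0.5243/6 = 0.0874 → 8.74%.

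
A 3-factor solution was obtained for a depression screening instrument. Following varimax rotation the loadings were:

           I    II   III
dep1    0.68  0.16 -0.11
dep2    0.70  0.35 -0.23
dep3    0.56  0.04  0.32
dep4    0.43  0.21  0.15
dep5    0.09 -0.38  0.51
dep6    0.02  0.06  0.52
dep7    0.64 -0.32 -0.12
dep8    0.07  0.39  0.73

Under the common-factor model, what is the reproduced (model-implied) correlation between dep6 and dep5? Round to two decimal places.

r̂ = Σ λ_i·λ_j across factors = (0.02)(0.09) + (0.06)(-0.38) + (0.52)(0.51)
  = +0.0018 -0.0228 +0.2652 = 0.2442

0.24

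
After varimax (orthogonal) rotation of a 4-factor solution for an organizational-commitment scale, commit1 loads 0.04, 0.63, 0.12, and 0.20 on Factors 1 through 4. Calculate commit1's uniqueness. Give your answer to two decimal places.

0.55

h² = 0.04² + 0.63² + 0.12² + 0.20² = 0.0016 + 0.3969 + 0.0144 + 0.0400 = 0.4529
Uniqueness u² = 1 − h² = 1 − 0.4529 = 0.5471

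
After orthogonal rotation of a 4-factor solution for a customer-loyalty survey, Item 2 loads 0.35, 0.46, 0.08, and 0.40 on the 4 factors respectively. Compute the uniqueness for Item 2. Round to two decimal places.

0.50

h² = 0.35² + 0.46² + 0.08² + 0.40² = 0.1225 + 0.2116 + 0.0064 + 0.1600 = 0.5005
Uniqueness u² = 1 − h² = 1 − 0.5005 = 0.4995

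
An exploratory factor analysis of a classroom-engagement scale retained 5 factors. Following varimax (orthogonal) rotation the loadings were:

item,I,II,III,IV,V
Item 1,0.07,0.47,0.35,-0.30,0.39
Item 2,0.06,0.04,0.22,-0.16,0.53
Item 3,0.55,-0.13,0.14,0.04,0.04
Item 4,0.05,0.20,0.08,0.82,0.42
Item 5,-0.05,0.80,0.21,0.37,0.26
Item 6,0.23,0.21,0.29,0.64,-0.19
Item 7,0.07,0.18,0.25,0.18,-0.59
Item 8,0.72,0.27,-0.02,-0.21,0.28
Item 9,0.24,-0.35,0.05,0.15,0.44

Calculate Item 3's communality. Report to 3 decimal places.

h² = 0.55² + (-0.13)² + 0.14² + 0.04² + 0.04² = 0.3025 + 0.0169 + 0.0196 + 0.0016 + 0.0016 = 0.3422

0.342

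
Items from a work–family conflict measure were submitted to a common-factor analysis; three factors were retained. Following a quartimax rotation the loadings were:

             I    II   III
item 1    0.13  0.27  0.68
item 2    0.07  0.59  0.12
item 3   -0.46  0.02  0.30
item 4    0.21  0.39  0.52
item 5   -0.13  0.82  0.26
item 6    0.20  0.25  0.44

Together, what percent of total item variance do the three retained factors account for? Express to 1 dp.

45.7%

SS loadings by factor: 0.3344, 1.3084, 1.0984; total = 2.7412.
Total variance with 6 standardized items is 6, so the solution explains 2.7412/6 = 0.4569 = 45.69%.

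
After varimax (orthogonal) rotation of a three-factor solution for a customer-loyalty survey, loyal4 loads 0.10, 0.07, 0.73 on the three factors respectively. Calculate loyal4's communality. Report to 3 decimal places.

0.548

h² = 0.10² + 0.07² + 0.73² = 0.0100 + 0.0049 + 0.5329 = 0.5478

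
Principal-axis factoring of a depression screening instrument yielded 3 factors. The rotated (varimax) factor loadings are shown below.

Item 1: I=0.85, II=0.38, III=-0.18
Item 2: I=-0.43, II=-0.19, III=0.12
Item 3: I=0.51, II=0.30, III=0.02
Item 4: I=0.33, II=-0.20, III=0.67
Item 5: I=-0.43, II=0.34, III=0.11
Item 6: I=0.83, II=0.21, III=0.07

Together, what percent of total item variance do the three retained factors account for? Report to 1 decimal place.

52.2%

Communalities: 0.8993, 0.2354, 0.3505, 0.5978, 0.3126, 0.7379; Σh² = 3.1335.
Total variance with 6 standardized items is 6, so the solution explains 3.1335/6 = 0.5222 = 52.22%.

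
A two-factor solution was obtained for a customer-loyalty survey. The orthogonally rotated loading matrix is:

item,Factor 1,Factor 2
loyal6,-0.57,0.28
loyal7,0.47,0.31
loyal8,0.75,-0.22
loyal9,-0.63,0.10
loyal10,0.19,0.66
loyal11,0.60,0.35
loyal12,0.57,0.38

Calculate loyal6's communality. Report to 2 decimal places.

h² = (-0.57)² + 0.28² = 0.3249 + 0.0784 = 0.4033

0.40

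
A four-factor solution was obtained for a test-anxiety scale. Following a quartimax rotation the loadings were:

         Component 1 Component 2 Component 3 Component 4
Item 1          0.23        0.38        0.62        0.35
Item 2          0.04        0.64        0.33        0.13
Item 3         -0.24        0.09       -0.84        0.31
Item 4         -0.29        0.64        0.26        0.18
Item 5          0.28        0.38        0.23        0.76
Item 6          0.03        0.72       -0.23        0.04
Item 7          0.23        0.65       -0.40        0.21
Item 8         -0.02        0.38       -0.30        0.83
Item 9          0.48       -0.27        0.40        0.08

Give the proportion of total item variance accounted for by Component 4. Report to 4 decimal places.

SS loadings for Component 4 = 0.35² + 0.13² + 0.31² + 0.18² + 0.76² + 0.04² + 0.21² + 0.83² + 0.08² = 1.5865
Proportion of variance = 1.5865 / 9 = 0.1763.

0.1763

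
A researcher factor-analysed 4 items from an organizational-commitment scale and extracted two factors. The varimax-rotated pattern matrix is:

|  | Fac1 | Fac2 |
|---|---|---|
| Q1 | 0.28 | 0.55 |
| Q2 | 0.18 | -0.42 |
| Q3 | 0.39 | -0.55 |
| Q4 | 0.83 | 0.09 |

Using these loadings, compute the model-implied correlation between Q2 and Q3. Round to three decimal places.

0.301

r̂ = Σ λ_i·λ_j across factors = (0.18)(0.39) + (-0.42)(-0.55)
  = +0.0702 +0.2310 = 0.3012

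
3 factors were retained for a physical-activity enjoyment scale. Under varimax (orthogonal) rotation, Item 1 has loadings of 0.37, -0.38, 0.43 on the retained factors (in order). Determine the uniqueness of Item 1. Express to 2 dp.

h² = 0.37² + (-0.38)² + 0.43² = 0.1369 + 0.1444 + 0.1849 = 0.4662
Uniqueness u² = 1 − h² = 1 − 0.4662 = 0.5338

0.53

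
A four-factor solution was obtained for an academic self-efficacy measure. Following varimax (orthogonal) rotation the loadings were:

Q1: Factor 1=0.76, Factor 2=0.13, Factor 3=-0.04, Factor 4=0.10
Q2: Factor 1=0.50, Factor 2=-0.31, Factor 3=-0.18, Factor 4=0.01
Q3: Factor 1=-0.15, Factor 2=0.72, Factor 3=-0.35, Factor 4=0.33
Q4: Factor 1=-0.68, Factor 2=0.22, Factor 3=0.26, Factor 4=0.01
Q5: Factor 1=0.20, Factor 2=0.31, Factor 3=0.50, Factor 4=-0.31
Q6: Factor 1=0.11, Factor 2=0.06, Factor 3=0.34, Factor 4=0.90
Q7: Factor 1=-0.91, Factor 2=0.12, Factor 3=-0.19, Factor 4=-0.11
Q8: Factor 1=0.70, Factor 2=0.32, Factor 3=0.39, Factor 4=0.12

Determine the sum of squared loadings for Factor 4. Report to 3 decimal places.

SS loadings for Factor 4 = 0.10² + 0.01² + 0.33² + 0.01² + (-0.31)² + 0.90² + (-0.11)² + 0.12² = 0.0100 + 0.0001 + 0.1089 + 0.0001 + 0.0961 + 0.8100 + 0.0121 + 0.0144 = 1.0517

1.052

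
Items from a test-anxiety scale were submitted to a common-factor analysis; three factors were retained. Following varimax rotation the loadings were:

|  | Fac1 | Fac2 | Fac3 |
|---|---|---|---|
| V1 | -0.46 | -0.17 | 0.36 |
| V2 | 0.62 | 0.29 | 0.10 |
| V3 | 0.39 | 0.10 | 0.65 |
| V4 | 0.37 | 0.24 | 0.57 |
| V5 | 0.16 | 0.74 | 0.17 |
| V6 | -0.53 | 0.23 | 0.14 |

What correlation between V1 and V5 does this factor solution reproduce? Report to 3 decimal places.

r̂ = Σ λ_i·λ_j across factors = (-0.46)(0.16) + (-0.17)(0.74) + (0.36)(0.17)
  = -0.0736 -0.1258 +0.0612 = -0.1382

-0.138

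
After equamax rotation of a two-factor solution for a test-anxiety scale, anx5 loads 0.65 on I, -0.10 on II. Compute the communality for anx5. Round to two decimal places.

0.43

h² = 0.65² + (-0.10)² = 0.4225 + 0.0100 = 0.4325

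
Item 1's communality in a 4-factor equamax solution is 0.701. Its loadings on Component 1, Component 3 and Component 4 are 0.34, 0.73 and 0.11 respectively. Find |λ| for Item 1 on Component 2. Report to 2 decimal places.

Under orthogonal rotation h² = Σλ², so λ_Component 2² = h² − (0.6606) = 0.701 − 0.6606 = 0.0404.
|λ| = √0.0404 = 0.2010.

0.20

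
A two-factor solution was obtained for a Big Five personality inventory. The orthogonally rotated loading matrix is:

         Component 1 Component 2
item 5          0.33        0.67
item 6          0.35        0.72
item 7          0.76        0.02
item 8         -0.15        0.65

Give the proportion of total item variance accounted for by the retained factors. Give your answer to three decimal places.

Communalities: 0.5578, 0.6409, 0.5780, 0.4450; Σh² = 2.2217.
Total variance with 4 standardized items is 4, so the solution explains 2.2217/4 = 0.5554.

0.555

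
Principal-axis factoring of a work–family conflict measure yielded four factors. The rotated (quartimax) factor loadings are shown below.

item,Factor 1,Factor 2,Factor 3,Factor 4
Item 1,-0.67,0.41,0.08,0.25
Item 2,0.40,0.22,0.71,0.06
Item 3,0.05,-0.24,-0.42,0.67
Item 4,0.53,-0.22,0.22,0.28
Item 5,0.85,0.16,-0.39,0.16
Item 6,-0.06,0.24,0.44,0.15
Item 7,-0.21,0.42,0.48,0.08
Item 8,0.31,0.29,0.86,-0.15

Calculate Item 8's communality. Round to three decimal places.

h² = 0.31² + 0.29² + 0.86² + (-0.15)² = 0.0961 + 0.0841 + 0.7396 + 0.0225 = 0.9423

0.942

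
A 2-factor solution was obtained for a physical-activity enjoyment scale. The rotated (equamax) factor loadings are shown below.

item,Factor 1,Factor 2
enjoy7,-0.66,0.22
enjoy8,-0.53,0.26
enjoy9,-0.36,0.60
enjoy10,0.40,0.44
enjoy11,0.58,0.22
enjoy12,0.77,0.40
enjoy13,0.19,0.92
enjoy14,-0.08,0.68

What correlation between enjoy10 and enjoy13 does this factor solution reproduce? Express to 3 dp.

r̂ = Σ λ_i·λ_j across factors = (0.40)(0.19) + (0.44)(0.92)
  = +0.0760 +0.4048 = 0.4808

0.481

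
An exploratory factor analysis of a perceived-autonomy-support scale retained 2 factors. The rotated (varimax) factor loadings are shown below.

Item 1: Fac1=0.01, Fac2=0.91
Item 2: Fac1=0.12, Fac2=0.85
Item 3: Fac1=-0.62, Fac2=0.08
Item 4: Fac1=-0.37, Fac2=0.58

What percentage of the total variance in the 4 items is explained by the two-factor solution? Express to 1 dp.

Communalities: 0.8282, 0.7369, 0.3908, 0.4733; Σh² = 2.4292.
Total variance with 4 standardized items is 4, so the solution explains 2.4292/4 = 0.6073 = 60.73%.

60.7%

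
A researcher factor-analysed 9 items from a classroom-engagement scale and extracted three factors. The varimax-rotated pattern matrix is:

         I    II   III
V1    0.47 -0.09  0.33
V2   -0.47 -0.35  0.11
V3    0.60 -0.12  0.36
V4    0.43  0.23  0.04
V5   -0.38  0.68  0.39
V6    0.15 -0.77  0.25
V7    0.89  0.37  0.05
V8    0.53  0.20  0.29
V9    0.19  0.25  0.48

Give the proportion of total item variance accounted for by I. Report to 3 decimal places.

0.251

SS loadings for I = 0.47² + (-0.47)² + 0.60² + 0.43² + (-0.38)² + 0.15² + 0.89² + 0.53² + 0.19² = 2.2627
Proportion of variance = 2.2627 / 9 = 0.2514.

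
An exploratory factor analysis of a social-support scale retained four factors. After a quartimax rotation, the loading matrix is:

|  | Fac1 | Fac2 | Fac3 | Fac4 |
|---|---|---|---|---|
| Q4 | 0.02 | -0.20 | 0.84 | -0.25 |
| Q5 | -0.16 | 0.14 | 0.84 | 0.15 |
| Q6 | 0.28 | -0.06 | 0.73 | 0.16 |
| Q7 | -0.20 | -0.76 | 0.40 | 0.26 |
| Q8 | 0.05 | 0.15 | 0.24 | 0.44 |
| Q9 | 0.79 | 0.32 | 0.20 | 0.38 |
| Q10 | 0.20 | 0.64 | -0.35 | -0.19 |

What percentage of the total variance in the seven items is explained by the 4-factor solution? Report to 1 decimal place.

SS loadings by factor: 0.8110, 1.1753, 2.3242, 0.5523; total = 4.8628.
Total variance with 7 standardized items is 7, so the solution explains 4.8628/7 = 0.6947 = 69.47%.

69.5%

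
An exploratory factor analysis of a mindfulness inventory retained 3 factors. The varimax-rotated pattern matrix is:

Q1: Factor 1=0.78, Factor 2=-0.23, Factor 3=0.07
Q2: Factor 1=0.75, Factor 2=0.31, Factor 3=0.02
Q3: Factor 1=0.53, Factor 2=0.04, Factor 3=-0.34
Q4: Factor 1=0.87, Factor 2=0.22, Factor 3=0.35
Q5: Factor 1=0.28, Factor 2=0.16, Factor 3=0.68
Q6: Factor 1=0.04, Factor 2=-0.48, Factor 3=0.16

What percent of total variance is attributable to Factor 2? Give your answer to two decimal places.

SS loadings for Factor 2 = (-0.23)² + 0.31² + 0.04² + 0.22² + 0.16² + (-0.48)² = 0.4550
With 6 standardized items, total variance = 6. Proportion = 0.4550/6 = 0.0758 → 7.58%.

7.58%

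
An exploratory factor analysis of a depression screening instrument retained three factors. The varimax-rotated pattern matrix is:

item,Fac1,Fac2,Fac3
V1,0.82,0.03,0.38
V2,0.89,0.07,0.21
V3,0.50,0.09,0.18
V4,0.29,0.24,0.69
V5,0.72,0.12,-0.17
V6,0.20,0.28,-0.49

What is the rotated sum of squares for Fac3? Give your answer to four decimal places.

SS loadings for Fac3 = 0.38² + 0.21² + 0.18² + 0.69² + (-0.17)² + (-0.49)² = 0.1444 + 0.0441 + 0.0324 + 0.4761 + 0.0289 + 0.2401 = 0.9660

0.9660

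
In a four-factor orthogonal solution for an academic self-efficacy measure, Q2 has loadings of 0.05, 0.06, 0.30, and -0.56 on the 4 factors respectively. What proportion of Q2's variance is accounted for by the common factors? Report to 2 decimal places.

h² = 0.05² + 0.06² + 0.30² + (-0.56)² = 0.0025 + 0.0036 + 0.0900 + 0.3136 = 0.4097

0.41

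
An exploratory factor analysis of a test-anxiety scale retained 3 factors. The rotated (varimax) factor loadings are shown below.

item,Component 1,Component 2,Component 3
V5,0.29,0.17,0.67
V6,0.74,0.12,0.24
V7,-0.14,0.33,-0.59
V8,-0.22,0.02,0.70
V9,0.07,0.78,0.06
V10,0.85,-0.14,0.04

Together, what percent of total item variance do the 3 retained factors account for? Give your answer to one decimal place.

59.3%

Communalities: 0.5619, 0.6196, 0.4766, 0.5388, 0.6169, 0.7437; Σh² = 3.5575.
Total variance with 6 standardized items is 6, so the solution explains 3.5575/6 = 0.5929 = 59.29%.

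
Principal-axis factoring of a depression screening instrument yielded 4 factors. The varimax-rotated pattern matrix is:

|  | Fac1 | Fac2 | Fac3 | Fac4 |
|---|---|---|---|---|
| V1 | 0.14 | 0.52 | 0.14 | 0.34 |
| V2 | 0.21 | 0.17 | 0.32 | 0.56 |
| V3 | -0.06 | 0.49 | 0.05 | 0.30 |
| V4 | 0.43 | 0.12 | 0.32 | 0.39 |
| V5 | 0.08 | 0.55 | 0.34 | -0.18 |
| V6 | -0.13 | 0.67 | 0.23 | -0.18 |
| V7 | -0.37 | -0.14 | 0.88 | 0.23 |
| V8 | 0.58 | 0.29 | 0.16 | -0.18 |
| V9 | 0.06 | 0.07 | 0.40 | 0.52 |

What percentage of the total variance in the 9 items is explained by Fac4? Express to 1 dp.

SS loadings for Fac4 = 0.34² + 0.56² + 0.30² + 0.39² + (-0.18)² + (-0.18)² + 0.23² + (-0.18)² + 0.52² = 1.0918
With 9 standardized items, total variance = 9. Proportion = 1.0918/9 = 0.1213 → 12.13%.

12.1%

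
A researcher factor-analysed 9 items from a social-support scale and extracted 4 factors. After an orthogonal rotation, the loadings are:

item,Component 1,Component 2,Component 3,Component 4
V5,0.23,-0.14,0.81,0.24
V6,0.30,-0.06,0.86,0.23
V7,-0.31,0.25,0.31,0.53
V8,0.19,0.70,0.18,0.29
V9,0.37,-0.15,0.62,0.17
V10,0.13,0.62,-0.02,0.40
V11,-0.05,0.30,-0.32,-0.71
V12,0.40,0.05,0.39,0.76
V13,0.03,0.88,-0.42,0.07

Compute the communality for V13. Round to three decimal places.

h² = 0.03² + 0.88² + (-0.42)² + 0.07² = 0.0009 + 0.7744 + 0.1764 + 0.0049 = 0.9566

0.957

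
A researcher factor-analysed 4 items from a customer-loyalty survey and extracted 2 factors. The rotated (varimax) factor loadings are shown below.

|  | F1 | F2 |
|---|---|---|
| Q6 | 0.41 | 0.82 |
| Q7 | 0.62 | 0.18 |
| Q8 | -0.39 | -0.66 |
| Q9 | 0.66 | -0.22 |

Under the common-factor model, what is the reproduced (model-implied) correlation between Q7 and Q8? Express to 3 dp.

r̂ = Σ λ_i·λ_j across factors = (0.62)(-0.39) + (0.18)(-0.66)
  = -0.2418 -0.1188 = -0.3606

-0.361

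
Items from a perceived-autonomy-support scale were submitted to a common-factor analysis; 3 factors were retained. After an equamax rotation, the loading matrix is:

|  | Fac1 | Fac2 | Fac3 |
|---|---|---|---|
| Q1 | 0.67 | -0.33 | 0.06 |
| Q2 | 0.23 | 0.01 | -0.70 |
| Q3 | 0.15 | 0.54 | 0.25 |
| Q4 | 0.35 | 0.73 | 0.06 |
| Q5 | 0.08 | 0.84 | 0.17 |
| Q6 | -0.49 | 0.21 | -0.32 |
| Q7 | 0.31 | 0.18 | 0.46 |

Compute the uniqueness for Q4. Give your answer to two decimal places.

h² = 0.35² + 0.73² + 0.06² = 0.1225 + 0.5329 + 0.0036 = 0.6590
Uniqueness u² = 1 − h² = 1 − 0.6590 = 0.3410

0.34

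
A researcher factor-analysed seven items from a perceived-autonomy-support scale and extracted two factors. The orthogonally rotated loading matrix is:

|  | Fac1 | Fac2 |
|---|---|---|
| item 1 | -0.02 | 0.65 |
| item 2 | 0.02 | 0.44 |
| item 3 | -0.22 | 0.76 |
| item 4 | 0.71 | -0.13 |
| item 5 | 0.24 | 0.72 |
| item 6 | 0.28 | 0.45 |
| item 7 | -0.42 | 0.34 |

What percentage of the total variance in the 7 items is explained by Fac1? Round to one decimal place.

SS loadings for Fac1 = (-0.02)² + 0.02² + (-0.22)² + 0.71² + 0.24² + 0.28² + (-0.42)² = 0.8657
With 7 standardized items, total variance = 7. Proportion = 0.8657/7 = 0.1237 → 12.37%.

12.4%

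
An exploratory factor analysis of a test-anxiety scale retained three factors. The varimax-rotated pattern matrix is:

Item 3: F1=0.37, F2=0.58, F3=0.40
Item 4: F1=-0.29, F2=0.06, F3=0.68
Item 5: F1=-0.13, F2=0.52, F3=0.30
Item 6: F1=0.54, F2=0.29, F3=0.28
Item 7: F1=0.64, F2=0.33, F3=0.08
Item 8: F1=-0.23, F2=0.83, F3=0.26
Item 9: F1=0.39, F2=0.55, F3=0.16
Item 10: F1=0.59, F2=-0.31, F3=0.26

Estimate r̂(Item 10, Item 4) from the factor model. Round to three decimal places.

-0.013

r̂ = Σ λ_i·λ_j across factors = (0.59)(-0.29) + (-0.31)(0.06) + (0.26)(0.68)
  = -0.1711 -0.0186 +0.1768 = -0.0129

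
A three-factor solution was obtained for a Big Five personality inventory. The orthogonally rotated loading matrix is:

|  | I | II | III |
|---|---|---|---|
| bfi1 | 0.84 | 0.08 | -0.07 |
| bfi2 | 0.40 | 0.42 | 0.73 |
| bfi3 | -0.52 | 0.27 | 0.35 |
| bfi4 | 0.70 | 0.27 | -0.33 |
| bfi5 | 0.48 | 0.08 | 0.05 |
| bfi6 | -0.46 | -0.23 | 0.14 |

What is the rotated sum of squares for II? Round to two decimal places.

SS loadings for II = 0.08² + 0.42² + 0.27² + 0.27² + 0.08² + (-0.23)² = 0.0064 + 0.1764 + 0.0729 + 0.0729 + 0.0064 + 0.0529 = 0.3879

0.39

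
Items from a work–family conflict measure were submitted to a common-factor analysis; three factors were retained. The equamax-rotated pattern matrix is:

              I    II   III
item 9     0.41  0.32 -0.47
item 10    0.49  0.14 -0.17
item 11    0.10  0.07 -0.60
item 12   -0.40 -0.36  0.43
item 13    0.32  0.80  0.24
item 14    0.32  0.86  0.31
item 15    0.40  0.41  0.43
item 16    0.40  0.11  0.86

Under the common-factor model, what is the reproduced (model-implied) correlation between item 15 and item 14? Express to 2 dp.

0.61

r̂ = Σ λ_i·λ_j across factors = (0.40)(0.32) + (0.41)(0.86) + (0.43)(0.31)
  = +0.1280 +0.3526 +0.1333 = 0.6139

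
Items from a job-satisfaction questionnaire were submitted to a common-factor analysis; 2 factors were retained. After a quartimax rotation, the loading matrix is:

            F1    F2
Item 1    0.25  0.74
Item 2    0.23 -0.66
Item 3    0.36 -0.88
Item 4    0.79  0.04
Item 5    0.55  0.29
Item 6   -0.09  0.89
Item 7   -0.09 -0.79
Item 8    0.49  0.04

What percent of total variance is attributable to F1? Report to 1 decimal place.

SS loadings for F1 = 0.25² + 0.23² + 0.36² + 0.79² + 0.55² + (-0.09)² + (-0.09)² + 0.49² = 1.4279
With 8 standardized items, total variance = 8. Proportion = 1.4279/8 = 0.1785 → 17.85%.

17.8%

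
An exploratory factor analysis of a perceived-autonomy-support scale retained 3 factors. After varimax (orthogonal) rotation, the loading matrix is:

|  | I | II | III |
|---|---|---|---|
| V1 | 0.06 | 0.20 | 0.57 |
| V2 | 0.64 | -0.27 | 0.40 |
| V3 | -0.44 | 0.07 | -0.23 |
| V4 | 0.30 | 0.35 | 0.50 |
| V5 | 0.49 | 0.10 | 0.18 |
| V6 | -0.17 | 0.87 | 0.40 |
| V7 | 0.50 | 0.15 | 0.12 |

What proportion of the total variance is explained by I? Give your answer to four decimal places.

0.1737

SS loadings for I = 0.06² + 0.64² + (-0.44)² + 0.30² + 0.49² + (-0.17)² + 0.50² = 1.2158
Proportion of variance = 1.2158 / 7 = 0.1737.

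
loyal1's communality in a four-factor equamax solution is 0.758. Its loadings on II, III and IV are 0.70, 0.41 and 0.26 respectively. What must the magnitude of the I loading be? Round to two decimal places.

0.18

Under orthogonal rotation h² = Σλ², so λ_I² = h² − (0.7257) = 0.758 − 0.7257 = 0.0323.
|λ| = √0.0323 = 0.1797.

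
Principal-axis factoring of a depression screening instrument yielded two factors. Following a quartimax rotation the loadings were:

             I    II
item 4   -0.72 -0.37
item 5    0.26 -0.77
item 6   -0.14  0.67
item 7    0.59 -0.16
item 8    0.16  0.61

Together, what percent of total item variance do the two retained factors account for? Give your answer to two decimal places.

SS loadings by factor: 0.9793, 1.5764; total = 2.5557.
Total variance with 5 standardized items is 5, so the solution explains 2.5557/5 = 0.5111 = 51.11%.

51.11%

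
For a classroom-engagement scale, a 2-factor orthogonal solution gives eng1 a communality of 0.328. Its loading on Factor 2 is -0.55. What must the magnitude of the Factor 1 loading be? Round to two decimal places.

Under orthogonal rotation h² = Σλ², so λ_Factor 1² = h² − (0.3025) = 0.328 − 0.3025 = 0.0255.
|λ| = √0.0255 = 0.1597.

0.16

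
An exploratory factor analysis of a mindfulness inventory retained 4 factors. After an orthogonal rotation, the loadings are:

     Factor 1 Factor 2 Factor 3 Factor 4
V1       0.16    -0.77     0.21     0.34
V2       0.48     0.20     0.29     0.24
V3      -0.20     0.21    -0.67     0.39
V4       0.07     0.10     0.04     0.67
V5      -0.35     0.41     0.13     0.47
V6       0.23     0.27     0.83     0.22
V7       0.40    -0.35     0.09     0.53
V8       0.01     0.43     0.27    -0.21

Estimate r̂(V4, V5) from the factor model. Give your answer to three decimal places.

0.337

r̂ = Σ λ_i·λ_j across factors = (0.07)(-0.35) + (0.10)(0.41) + (0.04)(0.13) + (0.67)(0.47)
  = -0.0245 +0.0410 +0.0052 +0.3149 = 0.3366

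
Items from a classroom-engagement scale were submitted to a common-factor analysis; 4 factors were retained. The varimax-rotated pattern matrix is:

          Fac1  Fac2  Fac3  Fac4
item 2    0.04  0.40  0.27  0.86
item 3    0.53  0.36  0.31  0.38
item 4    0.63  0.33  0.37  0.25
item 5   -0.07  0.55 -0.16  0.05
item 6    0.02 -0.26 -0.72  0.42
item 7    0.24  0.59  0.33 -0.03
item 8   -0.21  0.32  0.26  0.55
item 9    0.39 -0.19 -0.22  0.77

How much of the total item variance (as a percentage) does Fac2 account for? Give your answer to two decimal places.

SS loadings for Fac2 = 0.40² + 0.36² + 0.33² + 0.55² + (-0.26)² + 0.59² + 0.32² + (-0.19)² = 1.2552
With 8 standardized items, total variance = 8. Proportion = 1.2552/8 = 0.1569 → 15.69%.

15.69%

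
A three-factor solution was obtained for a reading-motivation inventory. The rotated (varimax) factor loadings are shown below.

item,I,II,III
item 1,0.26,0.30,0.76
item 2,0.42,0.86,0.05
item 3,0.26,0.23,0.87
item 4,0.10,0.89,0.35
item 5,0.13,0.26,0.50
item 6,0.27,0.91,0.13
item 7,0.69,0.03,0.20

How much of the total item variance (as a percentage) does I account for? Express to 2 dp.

SS loadings for I = 0.26² + 0.42² + 0.26² + 0.10² + 0.13² + 0.27² + 0.69² = 0.8875
With 7 standardized items, total variance = 7. Proportion = 0.8875/7 = 0.1268 → 12.68%.

12.68%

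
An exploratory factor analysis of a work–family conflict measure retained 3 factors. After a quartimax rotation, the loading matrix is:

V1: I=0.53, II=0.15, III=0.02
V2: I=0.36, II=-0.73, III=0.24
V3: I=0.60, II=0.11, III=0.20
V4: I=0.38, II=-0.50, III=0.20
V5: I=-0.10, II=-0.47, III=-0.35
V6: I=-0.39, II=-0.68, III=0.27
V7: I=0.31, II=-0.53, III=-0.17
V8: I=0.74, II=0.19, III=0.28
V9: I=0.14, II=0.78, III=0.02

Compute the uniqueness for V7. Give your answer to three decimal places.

0.594

h² = 0.31² + (-0.53)² + (-0.17)² = 0.0961 + 0.2809 + 0.0289 = 0.4059
Uniqueness u² = 1 − h² = 1 − 0.4059 = 0.5941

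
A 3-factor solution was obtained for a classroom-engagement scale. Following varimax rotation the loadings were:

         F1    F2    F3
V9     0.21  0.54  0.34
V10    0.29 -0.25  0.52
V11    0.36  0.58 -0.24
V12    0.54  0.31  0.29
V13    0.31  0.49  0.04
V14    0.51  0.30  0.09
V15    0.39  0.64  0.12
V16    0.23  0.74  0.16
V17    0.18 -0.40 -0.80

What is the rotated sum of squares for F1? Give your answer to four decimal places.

SS loadings for F1 = 0.21² + 0.29² + 0.36² + 0.54² + 0.31² + 0.51² + 0.39² + 0.23² + 0.18² = 0.0441 + 0.0841 + 0.1296 + 0.2916 + 0.0961 + 0.2601 + 0.1521 + 0.0529 + 0.0324 = 1.1430

1.1430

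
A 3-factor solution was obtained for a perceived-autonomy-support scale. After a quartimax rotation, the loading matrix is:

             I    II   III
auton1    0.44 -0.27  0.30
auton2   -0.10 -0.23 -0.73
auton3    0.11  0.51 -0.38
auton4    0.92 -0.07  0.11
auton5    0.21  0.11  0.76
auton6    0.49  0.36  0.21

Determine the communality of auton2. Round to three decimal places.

h² = (-0.10)² + (-0.23)² + (-0.73)² = 0.0100 + 0.0529 + 0.5329 = 0.5958

0.596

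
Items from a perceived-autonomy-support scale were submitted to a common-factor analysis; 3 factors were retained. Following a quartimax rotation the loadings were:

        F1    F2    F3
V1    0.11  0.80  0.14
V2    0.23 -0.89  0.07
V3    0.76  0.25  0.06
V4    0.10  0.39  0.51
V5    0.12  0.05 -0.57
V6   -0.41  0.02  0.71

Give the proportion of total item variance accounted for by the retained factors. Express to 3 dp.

0.600

SS loadings by factor: 0.8351, 1.6496, 1.1172; total = 3.6019.
Total variance with 6 standardized items is 6, so the solution explains 3.6019/6 = 0.6003.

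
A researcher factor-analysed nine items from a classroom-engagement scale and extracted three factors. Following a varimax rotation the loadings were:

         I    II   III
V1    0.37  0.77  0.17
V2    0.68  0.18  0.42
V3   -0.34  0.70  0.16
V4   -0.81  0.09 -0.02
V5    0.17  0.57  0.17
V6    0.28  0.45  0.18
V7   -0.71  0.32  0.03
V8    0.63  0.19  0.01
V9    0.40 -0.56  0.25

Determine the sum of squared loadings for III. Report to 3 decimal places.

SS loadings for III = 0.17² + 0.42² + 0.16² + (-0.02)² + 0.17² + 0.18² + 0.03² + 0.01² + 0.25² = 0.0289 + 0.1764 + 0.0256 + 0.0004 + 0.0289 + 0.0324 + 0.0009 + 0.0001 + 0.0625 = 0.3561

0.356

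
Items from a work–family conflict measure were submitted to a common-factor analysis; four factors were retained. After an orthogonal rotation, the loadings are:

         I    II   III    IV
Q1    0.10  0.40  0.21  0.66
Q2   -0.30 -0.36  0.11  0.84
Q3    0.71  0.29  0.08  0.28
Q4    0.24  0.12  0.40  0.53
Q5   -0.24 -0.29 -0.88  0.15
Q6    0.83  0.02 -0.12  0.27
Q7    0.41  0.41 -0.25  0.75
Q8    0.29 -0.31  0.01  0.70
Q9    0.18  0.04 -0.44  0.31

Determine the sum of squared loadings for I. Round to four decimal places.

SS loadings for I = 0.10² + (-0.30)² + 0.71² + 0.24² + (-0.24)² + 0.83² + 0.41² + 0.29² + 0.18² = 0.0100 + 0.0900 + 0.5041 + 0.0576 + 0.0576 + 0.6889 + 0.1681 + 0.0841 + 0.0324 = 1.6928

1.6928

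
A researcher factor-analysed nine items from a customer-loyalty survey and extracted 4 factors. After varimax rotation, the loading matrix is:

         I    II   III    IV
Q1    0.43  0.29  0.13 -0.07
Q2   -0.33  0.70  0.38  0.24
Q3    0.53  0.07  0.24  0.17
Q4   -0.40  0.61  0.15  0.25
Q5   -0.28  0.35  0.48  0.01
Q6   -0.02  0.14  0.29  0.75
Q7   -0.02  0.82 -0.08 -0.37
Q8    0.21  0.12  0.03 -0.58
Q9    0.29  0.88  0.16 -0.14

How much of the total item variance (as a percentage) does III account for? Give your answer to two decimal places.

SS loadings for III = 0.13² + 0.38² + 0.24² + 0.15² + 0.48² + 0.29² + (-0.08)² + 0.03² + 0.16² = 0.5888
With 9 standardized items, total variance = 9. Proportion = 0.5888/9 = 0.0654 → 6.54%.

6.54%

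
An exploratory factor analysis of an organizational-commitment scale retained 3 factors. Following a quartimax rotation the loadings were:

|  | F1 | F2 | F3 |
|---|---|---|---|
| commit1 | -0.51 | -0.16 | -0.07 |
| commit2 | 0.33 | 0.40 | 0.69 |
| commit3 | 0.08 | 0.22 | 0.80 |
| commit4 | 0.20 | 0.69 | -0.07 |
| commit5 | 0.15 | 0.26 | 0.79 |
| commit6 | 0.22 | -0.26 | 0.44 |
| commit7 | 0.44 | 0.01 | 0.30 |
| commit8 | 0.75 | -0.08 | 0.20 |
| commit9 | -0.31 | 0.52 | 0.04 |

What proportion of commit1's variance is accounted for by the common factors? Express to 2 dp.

h² = (-0.51)² + (-0.16)² + (-0.07)² = 0.2601 + 0.0256 + 0.0049 = 0.2906

0.29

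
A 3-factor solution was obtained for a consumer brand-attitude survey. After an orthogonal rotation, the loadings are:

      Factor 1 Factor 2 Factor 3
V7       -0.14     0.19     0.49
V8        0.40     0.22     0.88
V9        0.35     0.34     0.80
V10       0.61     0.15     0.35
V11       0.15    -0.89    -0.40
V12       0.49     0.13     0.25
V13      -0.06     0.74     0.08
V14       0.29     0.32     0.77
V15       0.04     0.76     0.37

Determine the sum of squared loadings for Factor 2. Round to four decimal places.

SS loadings for Factor 2 = 0.19² + 0.22² + 0.34² + 0.15² + (-0.89)² + 0.13² + 0.74² + 0.32² + 0.76² = 0.0361 + 0.0484 + 0.1156 + 0.0225 + 0.7921 + 0.0169 + 0.5476 + 0.1024 + 0.5776 = 2.2592

2.2592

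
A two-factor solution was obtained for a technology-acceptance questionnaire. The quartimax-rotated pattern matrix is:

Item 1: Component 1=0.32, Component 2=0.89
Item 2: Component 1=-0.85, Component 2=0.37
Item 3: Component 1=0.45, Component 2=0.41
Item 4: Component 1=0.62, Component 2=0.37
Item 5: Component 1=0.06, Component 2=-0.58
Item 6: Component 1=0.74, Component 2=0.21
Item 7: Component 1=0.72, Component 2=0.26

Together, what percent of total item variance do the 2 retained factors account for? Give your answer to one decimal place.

59.5%

Communalities: 0.8945, 0.8594, 0.3706, 0.5213, 0.3400, 0.5917, 0.5860; Σh² = 4.1635.
Total variance with 7 standardized items is 7, so the solution explains 4.1635/7 = 0.5948 = 59.48%.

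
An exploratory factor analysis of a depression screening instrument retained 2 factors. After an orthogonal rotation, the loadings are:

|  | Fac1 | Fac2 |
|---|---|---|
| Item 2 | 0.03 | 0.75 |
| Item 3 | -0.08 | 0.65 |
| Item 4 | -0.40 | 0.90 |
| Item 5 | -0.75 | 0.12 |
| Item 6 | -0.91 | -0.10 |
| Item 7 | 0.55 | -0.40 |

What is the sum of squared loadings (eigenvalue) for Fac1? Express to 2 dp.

1.86

SS loadings for Fac1 = 0.03² + (-0.08)² + (-0.40)² + (-0.75)² + (-0.91)² + 0.55² = 0.0009 + 0.0064 + 0.1600 + 0.5625 + 0.8281 + 0.3025 = 1.8604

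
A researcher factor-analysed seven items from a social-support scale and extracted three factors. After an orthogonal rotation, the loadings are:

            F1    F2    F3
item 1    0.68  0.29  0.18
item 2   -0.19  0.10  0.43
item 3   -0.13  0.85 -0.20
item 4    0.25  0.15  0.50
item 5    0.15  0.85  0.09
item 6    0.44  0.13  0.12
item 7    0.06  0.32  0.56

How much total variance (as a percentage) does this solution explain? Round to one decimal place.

47.5%

Communalities: 0.5789, 0.2310, 0.7794, 0.3350, 0.7531, 0.2249, 0.4196; Σh² = 3.3219.
Total variance with 7 standardized items is 7, so the solution explains 3.3219/7 = 0.4746 = 47.46%.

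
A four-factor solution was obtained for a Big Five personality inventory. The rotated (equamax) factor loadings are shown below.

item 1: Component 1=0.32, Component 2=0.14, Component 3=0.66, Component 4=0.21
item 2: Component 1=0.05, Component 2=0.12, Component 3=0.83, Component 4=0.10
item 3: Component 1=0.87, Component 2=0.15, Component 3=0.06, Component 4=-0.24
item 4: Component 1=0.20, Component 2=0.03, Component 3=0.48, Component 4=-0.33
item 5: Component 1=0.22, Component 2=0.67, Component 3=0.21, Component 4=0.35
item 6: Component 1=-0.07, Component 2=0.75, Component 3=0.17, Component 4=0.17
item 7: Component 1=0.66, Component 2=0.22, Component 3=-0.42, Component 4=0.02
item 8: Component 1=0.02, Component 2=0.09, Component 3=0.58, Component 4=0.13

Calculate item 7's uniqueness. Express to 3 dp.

0.339

h² = 0.66² + 0.22² + (-0.42)² + 0.02² = 0.4356 + 0.0484 + 0.1764 + 0.0004 = 0.6608
Uniqueness u² = 1 − h² = 1 − 0.6608 = 0.3392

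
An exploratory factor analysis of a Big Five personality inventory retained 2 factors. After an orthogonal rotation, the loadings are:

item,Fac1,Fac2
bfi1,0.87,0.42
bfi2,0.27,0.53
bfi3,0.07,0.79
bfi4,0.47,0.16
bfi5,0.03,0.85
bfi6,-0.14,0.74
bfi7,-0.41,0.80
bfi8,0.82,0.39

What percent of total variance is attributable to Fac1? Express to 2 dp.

23.96%

SS loadings for Fac1 = 0.87² + 0.27² + 0.07² + 0.47² + 0.03² + (-0.14)² + (-0.41)² + 0.82² = 1.9166
With 8 standardized items, total variance = 8. Proportion = 1.9166/8 = 0.2396 → 23.96%.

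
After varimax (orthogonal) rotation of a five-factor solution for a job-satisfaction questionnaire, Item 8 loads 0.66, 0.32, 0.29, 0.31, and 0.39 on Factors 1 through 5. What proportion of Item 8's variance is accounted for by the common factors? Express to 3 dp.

h² = 0.66² + 0.32² + 0.29² + 0.31² + 0.39² = 0.4356 + 0.1024 + 0.0841 + 0.0961 + 0.1521 = 0.8703

0.870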